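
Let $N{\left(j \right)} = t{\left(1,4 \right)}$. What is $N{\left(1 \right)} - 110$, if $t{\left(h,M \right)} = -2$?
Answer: $-112$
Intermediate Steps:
$N{\left(j \right)} = -2$
$N{\left(1 \right)} - 110 = -2 - 110 = -112$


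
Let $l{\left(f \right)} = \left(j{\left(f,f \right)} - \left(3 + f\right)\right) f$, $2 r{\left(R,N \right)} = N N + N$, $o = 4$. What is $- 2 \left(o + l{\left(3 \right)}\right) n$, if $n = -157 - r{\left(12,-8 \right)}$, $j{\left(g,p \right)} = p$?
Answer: $-1850$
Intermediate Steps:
$r{\left(R,N \right)} = \frac{N}{2} + \frac{N^{2}}{2}$ ($r{\left(R,N \right)} = \frac{N N + N}{2} = \frac{N^{2} + N}{2} = \frac{N + N^{2}}{2} = \frac{N}{2} + \frac{N^{2}}{2}$)
$l{\left(f \right)} = - 3 f$ ($l{\left(f \right)} = \left(f - \left(3 + f\right)\right) f = - 3 f$)
$n = -185$ ($n = -157 - \frac{1}{2} \left(-8\right) \left(1 - 8\right) = -157 - \frac{1}{2} \left(-8\right) \left(-7\right) = -157 - 28 = -185$)
$- 2 \left(o + l{\left(3 \right)}\right) n = - 2 \left(4 - 9\right) \left(-185\right) = \left(-2\right) \left(-5\right) \left(-185\right) = 10 \left(-185\right) = -1850$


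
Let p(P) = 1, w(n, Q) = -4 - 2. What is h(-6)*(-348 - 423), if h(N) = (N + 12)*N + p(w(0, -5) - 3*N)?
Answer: 26985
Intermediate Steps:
w(n, Q) = -6
h(N) = 1 + N*(12 + N) (h(N) = (N + 12)*N + 1 = (12 + N)*N + 1 = N*(12 + N) + 1 = 1 + N*(12 + N))
h(-6)*(-348 - 423) = (1 + (-6)**2 + 12*(-6))*(-348 - 423) = (1 + 36 - 72)*(-771) = -35*(-771) = 26985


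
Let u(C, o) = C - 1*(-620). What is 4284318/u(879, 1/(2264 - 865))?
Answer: 4284318/1499 ≈ 2858.1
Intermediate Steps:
u(C, o) = 620 + C (u(C, o) = C + 620 = 620 + C)
4284318/u(879, 1/(2264 - 865)) = 4284318/(620 + 879) = 4284318/1499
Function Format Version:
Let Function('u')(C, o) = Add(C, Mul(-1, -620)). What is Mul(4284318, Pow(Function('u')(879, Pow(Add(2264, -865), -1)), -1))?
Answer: Rational(4284318, 1499) ≈ 2858.1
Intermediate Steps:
Function('u')(C, o) = Add(620, C) (Function('u')(C, o) = Add(C, 620) = Add(620, C))
Mul(4284318, Pow(Function('u')(879, Pow(Add(2264, -865), -1)), -1)) = Mul(4284318, Pow(Add(620, 879), -1)) = Mul(4284318, Pow(1499, -1)) = Mul(4284318, Rational(1, 1499)) = Rational(4284318, 1499)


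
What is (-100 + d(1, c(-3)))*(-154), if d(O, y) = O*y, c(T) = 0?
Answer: 15400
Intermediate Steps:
(-100 + d(1, c(-3)))*(-154) = (-100 + 1*0)*(-154) = (-100 + 0)*(-154) = -100*(-154) = 15400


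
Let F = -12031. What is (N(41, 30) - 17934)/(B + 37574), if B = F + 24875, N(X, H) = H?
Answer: -2984/8403 ≈ -0.35511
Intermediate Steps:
B = 12844 (B = -12031 + 24875 = 12844)
(N(41, 30) - 17934)/(B + 37574) = (30 - 17934)/(12844 + 37574) = -17904/50418 = -17904*1/50418 = -2984/8403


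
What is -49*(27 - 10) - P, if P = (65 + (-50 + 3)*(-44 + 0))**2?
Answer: -4550522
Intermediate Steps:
P = 4549689 (P = (65 - 47*(-44))**2 = (65 + 2068)**2 = 2133**2 = 4549689)
-49*(27 - 10) - P = -49*(27 - 10) - 1*4549689 = -49*17 - 4549689 = -833 - 4549689 = -4550522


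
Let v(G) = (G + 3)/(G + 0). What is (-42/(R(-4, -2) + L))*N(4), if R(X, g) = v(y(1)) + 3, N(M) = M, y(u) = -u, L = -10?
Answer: 56/3 ≈ 18.667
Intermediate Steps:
v(G) = (3 + G)/G
R(X, g) = 1 (R(X, g) = (3 - 1*1)/((-1*1)) + 3 = (3 - 1)/(-1) + 3 = -1*2 + 3 = -2 + 3 = 1)
(-42/(R(-4, -2) + L))*N(4) = -42/(1 - 10)*4 = -42/(-9)*4 = -42*(-⅑)*4 = (14/3)*4 = 56/3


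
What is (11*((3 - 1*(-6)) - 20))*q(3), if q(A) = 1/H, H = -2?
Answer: 121/2 ≈ 60.500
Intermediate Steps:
q(A) = -½ (q(A) = 1/(-2) = 1*(-½) = -½)
(11*((3 - 1*(-6)) - 20))*q(3) = (11*((3 - 1*(-6)) - 20))*(-½) = (11*((3 + 6) - 20))*(-½) = (11*(9 - 20))*(-½) = (11*(-11))*(-½) = -121*(-½) = 121/2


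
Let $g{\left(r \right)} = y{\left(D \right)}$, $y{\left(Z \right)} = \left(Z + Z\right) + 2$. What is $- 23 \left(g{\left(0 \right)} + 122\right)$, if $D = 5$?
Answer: $-3082$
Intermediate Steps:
$y{\left(Z \right)} = 2 + 2 Z$ ($y{\left(Z \right)} = 2 Z + 2 = 2 + 2 Z$)
$g{\left(r \right)} = 12$ ($g{\left(r \right)} = 2 + 2 \cdot 5 = 2 + 10 = 12$)
$- 23 \left(g{\left(0 \right)} + 122\right) = - 23 \left(12 + 122\right) = \left(-23\right) 134 = -3082$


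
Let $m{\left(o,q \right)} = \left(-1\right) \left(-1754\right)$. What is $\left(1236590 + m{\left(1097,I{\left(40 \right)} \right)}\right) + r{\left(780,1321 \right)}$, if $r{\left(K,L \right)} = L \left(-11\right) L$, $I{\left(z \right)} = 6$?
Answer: $-17957107$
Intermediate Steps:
$m{\left(o,q \right)} = 1754$
$r{\left(K,L \right)} = - 11 L^{2}$ ($r{\left(K,L \right)} = - 11 L L = - 11 L^{2}$)
$\left(1236590 + m{\left(1097,I{\left(40 \right)} \right)}\right) + r{\left(780,1321 \right)} = \left(1236590 + 1754\right) - 11 \cdot 1321^{2} = 1238344 - 19195451 = -17957107$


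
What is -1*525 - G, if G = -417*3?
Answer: 726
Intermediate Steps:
G = -1251
-1*525 - G = -1*525 - 1*(-1251) = -525 + 1251 = 726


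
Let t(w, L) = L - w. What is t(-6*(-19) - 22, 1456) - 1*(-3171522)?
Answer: 3172886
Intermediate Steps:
t(-6*(-19) - 22, 1456) - 1*(-3171522) = (1456 - (-6*(-19) - 22)) - 1*(-3171522) = (1456 - (114 - 22)) + 3171522 = (1456 - 1*92) + 3171522 = (1456 - 92) + 3171522 = 1364 + 3171522 = 3172886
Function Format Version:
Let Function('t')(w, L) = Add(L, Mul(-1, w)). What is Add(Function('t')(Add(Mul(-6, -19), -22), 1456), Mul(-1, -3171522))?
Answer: 3172886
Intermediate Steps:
Add(Function('t')(Add(Mul(-6, -19), -22), 1456), Mul(-1, -3171522)) = Add(Add(1456, Mul(-1, Add(Mul(-6, -19), -22))), Mul(-1, -3171522)) = Add(Add(1456, Mul(-1, Add(114, -22))), 3171522) = Add(Add(1456, Mul(-1, 92)), 3171522) = Add(Add(1456, -92), 3171522) = Add(1364, 3171522) = 3172886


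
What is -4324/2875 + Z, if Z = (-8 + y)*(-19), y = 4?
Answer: 9312/125 ≈ 74.496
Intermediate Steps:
Z = 76 (Z = (-8 + 4)*(-19) = -4*(-19) = 76)
-4324/2875 + Z = -4324/2875 + 76 = -4324*1/2875 + 76 = -188/125 + 76 = 9312/125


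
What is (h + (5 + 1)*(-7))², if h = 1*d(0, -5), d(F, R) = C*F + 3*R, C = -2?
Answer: 3249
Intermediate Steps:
d(F, R) = -2*F + 3*R
h = -15 (h = 1*(-2*0 + 3*(-5)) = 1*(0 - 15) = 1*(-15) = -15)
(h + (5 + 1)*(-7))² = (-15 + (5 + 1)*(-7))² = (-15 + 6*(-7))² = (-15 - 42)² = (-57)² = 3249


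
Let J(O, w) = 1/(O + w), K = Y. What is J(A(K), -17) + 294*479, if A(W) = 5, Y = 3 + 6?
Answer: 1689911/12 ≈ 1.4083e+5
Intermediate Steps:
Y = 9
K = 9
J(A(K), -17) + 294*479 = 1/(5 - 17) + 294*479 = 1/(-12) + 140826 = -1/12 + 140826 = 1689911/12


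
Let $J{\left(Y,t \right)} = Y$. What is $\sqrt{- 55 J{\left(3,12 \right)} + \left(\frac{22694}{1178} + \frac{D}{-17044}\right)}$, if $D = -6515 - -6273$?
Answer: $\frac{i \sqrt{3671433197769486}}{5019458} \approx 12.071 i$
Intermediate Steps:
$D = -242$ ($D = -6515 + 6273 = -242$)
$\sqrt{- 55 J{\left(3,12 \right)} + \left(\frac{22694}{1178} + \frac{D}{-17044}\right)} = \sqrt{\left(-55\right) 3 + \left(\frac{22694}{1178} - \frac{242}{-17044}\right)} = \sqrt{-165 + \left(22694 \cdot \frac{1}{1178} - - \frac{121}{8522}\right)} = \sqrt{-165 + \left(\frac{11347}{589} + \frac{121}{8522}\right)} = \sqrt{-165 + \frac{96770403}{5019458}} = \sqrt{- \frac{731440167}{5019458}} = \frac{i \sqrt{3671433197769486}}{5019458}$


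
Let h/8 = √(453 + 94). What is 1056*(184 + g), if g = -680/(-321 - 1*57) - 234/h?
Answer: 12360832/63 - 30888*√547/547 ≈ 1.9488e+5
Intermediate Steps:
h = 8*√547 (h = 8*√(453 + 94) = 8*√547 ≈ 187.10)
g = 340/189 - 117*√547/2188 (g = -680/(-321 - 1*57) - 234*√547/4376 = -680/(-321 - 57) - 117*√547/2188 = -680/(-378) - 117*√547/2188 = -680*(-1/378) - 117*√547/2188 = 340/189 - 117*√547/2188 ≈ 0.54830)
1056*(184 + g) = 1056*(184 + (340/189 - 117*√547/2188)) = 1056*(35116/189 - 117*√547/2188) = 12360832/63 - 30888*√547/547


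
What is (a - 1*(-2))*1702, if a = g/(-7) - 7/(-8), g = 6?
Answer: 96163/28 ≈ 3434.4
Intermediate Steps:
a = 1/56 (a = 6/(-7) - 7/(-8) = 6*(-1/7) - 7*(-1/8) = -6/7 + 7/8 = 1/56 ≈ 0.017857)
(a - 1*(-2))*1702 = (1/56 - 1*(-2))*1702 = (1/56 + 2)*1702 = (113/56)*1702 = 96163/28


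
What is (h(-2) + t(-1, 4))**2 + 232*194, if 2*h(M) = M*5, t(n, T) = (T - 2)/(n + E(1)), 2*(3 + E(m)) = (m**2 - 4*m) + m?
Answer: 1125929/25 ≈ 45037.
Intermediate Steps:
E(m) = -3 + m**2/2 - 3*m/2 (E(m) = -3 + ((m**2 - 4*m) + m)/2 = -3 + (m**2 - 3*m)/2 = -3 + (m**2/2 - 3*m/2) = -3 + m**2/2 - 3*m/2)
t(n, T) = (-2 + T)/(-4 + n) (t(n, T) = (T - 2)/(n + (-3 + (1/2)*1**2 - 3/2*1)) = (-2 + T)/(n + (-3 + (1/2)*1 - 3/2)) = (-2 + T)/(n + (-3 + 1/2 - 3/2)) = (-2 + T)/(n - 4) = (-2 + T)/(-4 + n))
h(M) = 5*M/2 (h(M) = (M*5)/2 = (5*M)/2 = 5*M/2)
(h(-2) + t(-1, 4))**2 + 232*194 = ((5/2)*(-2) + (-2 + 4)/(-4 - 1))**2 + 232*194 = (-5 + 2/(-5))**2 + 45008 = (-5 - 1/5*2)**2 + 45008 = (-5 - 2/5)**2 + 45008 = (-27/5)**2 + 45008 = 729/25 + 45008 = 1125929/25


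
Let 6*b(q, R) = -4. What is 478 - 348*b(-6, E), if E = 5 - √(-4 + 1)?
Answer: 710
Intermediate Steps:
E = 5 - I*√3 (E = 5 - √(-3) = 5 - I*√3 ≈ 5.0 - 1.732*I)
b(q, R) = -⅔ (b(q, R) = (⅙)*(-4) = -⅔)
478 - 348*b(-6, E) = 478 - 348*(-⅔) = 478 + 232 = 710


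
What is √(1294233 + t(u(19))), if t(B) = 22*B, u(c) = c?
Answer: √1294651 ≈ 1137.8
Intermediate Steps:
√(1294233 + t(u(19))) = √(1294233 + 22*19) = √(1294233 + 418) = √1294651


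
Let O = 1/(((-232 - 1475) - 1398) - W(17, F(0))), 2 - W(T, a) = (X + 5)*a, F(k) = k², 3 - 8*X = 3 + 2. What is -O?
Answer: 1/3107 ≈ 0.00032185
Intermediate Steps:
X = -¼ (X = 3/8 - (3 + 2)/8 = 3/8 - ⅛*5 = 3/8 - 5/8 = -¼ ≈ -0.25000)
W(T, a) = 2 - 19*a/4 (W(T, a) = 2 - (-¼ + 5)*a = 2 - 19*a/4)
O = -1/3107 (O = 1/(((-232 - 1475) - 1398) - (2 - 19/4*0²)) = 1/((-1707 - 1398) - (2 - 19/4*0)) = 1/(-3105 - (2 + 0)) = 1/(-3105 - 1*2) = 1/(-3105 - 2) = 1/(-3107) = -1/3107 ≈ -0.00032185)
-O = -1*(-1/3107) = 1/3107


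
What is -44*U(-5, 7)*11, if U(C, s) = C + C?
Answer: 4840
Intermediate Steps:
U(C, s) = 2*C
-44*U(-5, 7)*11 = -88*(-5)*11 = -44*(-10)*11 = 440*11 = 4840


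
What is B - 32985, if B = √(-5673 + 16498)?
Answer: -32985 + 5*√433 ≈ -32881.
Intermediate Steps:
B = 5*√433 (B = √10825 = 5*√433 ≈ 104.04)
B - 32985 = 5*√433 - 32985 = -32985 + 5*√433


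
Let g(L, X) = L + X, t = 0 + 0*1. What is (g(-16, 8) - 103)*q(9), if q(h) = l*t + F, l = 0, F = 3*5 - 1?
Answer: -1554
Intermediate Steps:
F = 14 (F = 15 - 1 = 14)
t = 0 (t = 0 + 0 = 0)
q(h) = 14 (q(h) = 0*0 + 14 = 0 + 14 = 14)
(g(-16, 8) - 103)*q(9) = ((-16 + 8) - 103)*14 = (-8 - 103)*14 = -111*14 = -1554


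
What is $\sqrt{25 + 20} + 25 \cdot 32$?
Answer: $800 + 3 \sqrt{5} \approx 806.71$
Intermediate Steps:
$\sqrt{25 + 20} + 25 \cdot 32 = \sqrt{45} + 800 = 3 \sqrt{5} + 800 = 800 + 3 \sqrt{5}$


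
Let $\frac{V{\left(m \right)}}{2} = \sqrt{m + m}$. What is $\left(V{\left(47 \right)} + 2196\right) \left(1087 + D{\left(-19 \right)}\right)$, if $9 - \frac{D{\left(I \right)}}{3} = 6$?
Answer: $2406816 + 2192 \sqrt{94} \approx 2.4281 \cdot 10^{6}$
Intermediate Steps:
$D{\left(I \right)} = 9$ ($D{\left(I \right)} = 27 - 18 = 9$)
$V{\left(m \right)} = 2 \sqrt{2} \sqrt{m}$ ($V{\left(m \right)} = 2 \sqrt{m + m} = 2 \sqrt{2 m} = 2 \sqrt{2} \sqrt{m}$)
$\left(V{\left(47 \right)} + 2196\right) \left(1087 + D{\left(-19 \right)}\right) = \left(2 \sqrt{2} \sqrt{47} + 2196\right) \left(1087 + 9\right) = \left(2 \sqrt{94} + 2196\right) 1096 = \left(2196 + 2 \sqrt{94}\right) 1096 = 2406816 + 2192 \sqrt{94}$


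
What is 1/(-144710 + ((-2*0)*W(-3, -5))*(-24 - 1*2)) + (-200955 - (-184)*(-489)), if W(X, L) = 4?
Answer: -42100625011/144710 ≈ -2.9093e+5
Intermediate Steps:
1/(-144710 + ((-2*0)*W(-3, -5))*(-24 - 1*2)) + (-200955 - (-184)*(-489)) = 1/(-144710 + (-2*0*4)*(-24 - 1*2)) + (-200955 - (-184)*(-489)) = 1/(-144710 + (0*4)*(-24 - 2)) + (-200955 - 1*89976) = 1/(-144710 + 0*(-26)) + (-200955 - 89976) = 1/(-144710 + 0) - 290931 = 1/(-144710) - 290931 = -1/144710 - 290931 = -42100625011/144710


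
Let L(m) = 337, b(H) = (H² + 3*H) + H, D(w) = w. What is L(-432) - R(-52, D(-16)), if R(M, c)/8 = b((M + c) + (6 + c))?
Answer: -45839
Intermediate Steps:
b(H) = H² + 4*H
R(M, c) = 8*(6 + M + 2*c)*(10 + M + 2*c) (R(M, c) = 8*(((M + c) + (6 + c))*(4 + ((M + c) + (6 + c)))) = 8*((6 + M + 2*c)*(4 + (6 + M + 2*c))) = 8*((6 + M + 2*c)*(10 + M + 2*c)) = 8*(6 + M + 2*c)*(10 + M + 2*c))
L(-432) - R(-52, D(-16)) = 337 - 8*(6 - 52 + 2*(-16))*(10 - 52 + 2*(-16)) = 337 - 8*(6 - 52 - 32)*(10 - 52 - 32) = 337 - 8*(-78)*(-74) = 337 - 1*46176 = 337 - 46176 = -45839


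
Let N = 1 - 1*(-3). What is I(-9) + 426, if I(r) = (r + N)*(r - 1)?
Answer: 476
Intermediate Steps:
N = 4 (N = 1 + 3 = 4)
I(r) = (-1 + r)*(4 + r) (I(r) = (r + 4)*(r - 1) = (4 + r)*(-1 + r) = (-1 + r)*(4 + r))
I(-9) + 426 = (-4 + (-9)² + 3*(-9)) + 426 = (-4 + 81 - 27) + 426 = 50 + 426 = 476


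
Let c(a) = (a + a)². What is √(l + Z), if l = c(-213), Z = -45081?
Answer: 3*√15155 ≈ 369.32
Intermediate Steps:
c(a) = 4*a² (c(a) = (2*a)² = 4*a²)
l = 181476 (l = 4*(-213)² = 4*45369 = 181476)
√(l + Z) = √(181476 - 45081) = √136395 = 3*√15155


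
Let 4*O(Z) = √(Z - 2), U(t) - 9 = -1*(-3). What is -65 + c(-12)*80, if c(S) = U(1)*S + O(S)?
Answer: -11585 + 20*I*√14 ≈ -11585.0 + 74.833*I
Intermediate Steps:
U(t) = 12 (U(t) = 9 - 1*(-3) = 9 + 3 = 12)
O(Z) = √(-2 + Z)/4 (O(Z) = √(Z - 2)/4 = √(-2 + Z)/4)
c(S) = 12*S + √(-2 + S)/4
-65 + c(-12)*80 = -65 + (12*(-12) + √(-2 - 12)/4)*80 = -65 + (-144 + √(-14)/4)*80 = -65 + (-144 + (I*√14)/4)*80 = -65 + (-144 + I*√14/4)*80 = -65 + (-11520 + 20*I*√14) = -11585 + 20*I*√14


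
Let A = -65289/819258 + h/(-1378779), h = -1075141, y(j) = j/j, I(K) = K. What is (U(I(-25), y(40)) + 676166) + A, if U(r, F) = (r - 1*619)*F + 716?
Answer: 254620940195126321/376525241994 ≈ 6.7624e+5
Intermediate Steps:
y(j) = 1
U(r, F) = 716 + F*(-619 + r) (U(r, F) = (r - 619)*F + 716 = (-619 + r)*F + 716 = F*(-619 + r) + 716 = 716 + F*(-619 + r))
A = 263599587749/376525241994 (A = -65289/819258 - 1075141/(-1378779) = -65289*1/819258 - 1075141*(-1/1378779) = -21763/273086 + 1075141/1378779 = 263599587749/376525241994 ≈ 0.70008)
(U(I(-25), y(40)) + 676166) + A = ((716 - 619*1 + 1*(-25)) + 676166) + 263599587749/376525241994 = ((716 - 619 - 25) + 676166) + 263599587749/376525241994 = (72 + 676166) + 263599587749/376525241994 = 676238 + 263599587749/376525241994 = 254620940195126321/376525241994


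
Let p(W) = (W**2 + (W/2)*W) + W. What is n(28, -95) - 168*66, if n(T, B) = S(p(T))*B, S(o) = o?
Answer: -125468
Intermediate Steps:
p(W) = W + 3*W**2/2 (p(W) = (W**2 + (W*(1/2))*W) + W = (W**2 + (W/2)*W) + W = (W**2 + W**2/2) + W = 3*W**2/2 + W = W + 3*W**2/2)
n(T, B) = B*T*(2 + 3*T)/2 (n(T, B) = (T*(2 + 3*T)/2)*B = B*T*(2 + 3*T)/2)
n(28, -95) - 168*66 = (1/2)*(-95)*28*(2 + 3*28) - 168*66 = (1/2)*(-95)*28*(2 + 84) - 1*11088 = (1/2)*(-95)*28*86 - 11088 = -114380 - 11088 = -125468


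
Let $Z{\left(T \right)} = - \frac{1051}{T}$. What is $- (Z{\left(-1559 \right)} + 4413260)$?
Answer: $- \frac{6880273391}{1559} \approx -4.4133 \cdot 10^{6}$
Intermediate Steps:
$- (Z{\left(-1559 \right)} + 4413260) = - (- \frac{1051}{-1559} + 4413260) = - (\left(-1051\right) \left(- \frac{1}{1559}\right) + 4413260) = - (\frac{1051}{1559} + 4413260) = \left(-1\right) \frac{6880273391}{1559} = - \frac{6880273391}{1559}$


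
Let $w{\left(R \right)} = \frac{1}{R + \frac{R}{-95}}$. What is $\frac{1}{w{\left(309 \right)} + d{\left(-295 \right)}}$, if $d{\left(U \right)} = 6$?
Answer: $\frac{29046}{174371} \approx 0.16658$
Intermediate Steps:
$w{\left(R \right)} = \frac{95}{94 R}$ ($w{\left(R \right)} = \frac{1}{R + R \left(- \frac{1}{95}\right)} = \frac{1}{R - \frac{R}{95}} = \frac{1}{\frac{94}{95} R} = \frac{95}{94 R}$)
$\frac{1}{w{\left(309 \right)} + d{\left(-295 \right)}} = \frac{1}{\frac{95}{94 \cdot 309} + 6} = \frac{1}{\frac{95}{94} \cdot \frac{1}{309} + 6} = \frac{1}{\frac{95}{29046} + 6} = \frac{1}{\frac{174371}{29046}} = \frac{29046}{174371}$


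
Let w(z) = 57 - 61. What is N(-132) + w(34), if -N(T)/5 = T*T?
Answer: -87124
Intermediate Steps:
w(z) = -4
N(T) = -5*T² (N(T) = -5*T*T = -5*T²)
N(-132) + w(34) = -5*(-132)² - 4 = -5*17424 - 4 = -87120 - 4 = -87124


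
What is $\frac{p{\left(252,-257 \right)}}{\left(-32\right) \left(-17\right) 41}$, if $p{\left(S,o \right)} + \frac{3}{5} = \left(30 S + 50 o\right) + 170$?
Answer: $- \frac{25603}{111520} \approx -0.22958$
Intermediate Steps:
$p{\left(S,o \right)} = \frac{847}{5} + 30 S + 50 o$ ($p{\left(S,o \right)} = - \frac{3}{5} + \left(\left(30 S + 50 o\right) + 170\right) = - \frac{3}{5} + \left(170 + 30 S + 50 o\right) = \frac{847}{5} + 30 S + 50 o$)
$\frac{p{\left(252,-257 \right)}}{\left(-32\right) \left(-17\right) 41} = \frac{\frac{847}{5} + 30 \cdot 252 + 50 \left(-257\right)}{\left(-32\right) \left(-17\right) 41} = \frac{\frac{847}{5} + 7560 - 12850}{544 \cdot 41} = - \frac{25603}{5 \cdot 22304} = \left(- \frac{25603}{5}\right) \frac{1}{22304} = - \frac{25603}{111520}$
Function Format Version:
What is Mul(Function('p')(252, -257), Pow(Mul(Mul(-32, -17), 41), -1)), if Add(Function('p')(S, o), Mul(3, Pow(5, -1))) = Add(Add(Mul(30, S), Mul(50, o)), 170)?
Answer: Rational(-25603, 111520) ≈ -0.22958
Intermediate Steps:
Function('p')(S, o) = Add(Rational(847, 5), Mul(30, S), Mul(50, o)) (Function('p')(S, o) = Add(Rational(-3, 5), Add(Add(Mul(30, S), Mul(50, o)), 170)) = Add(Rational(-3, 5), Add(170, Mul(30, S), Mul(50, o))) = Add(Rational(847, 5), Mul(30, S), Mul(50, o)))
Mul(Function('p')(252, -257), Pow(Mul(Mul(-32, -17), 41), -1)) = Mul(Add(Rational(847, 5), Mul(30, 252), Mul(50, -257)), Pow(Mul(Mul(-32, -17), 41), -1)) = Mul(Add(Rational(847, 5), 7560, -12850), Pow(Mul(544, 41), -1)) = Mul(Rational(-25603, 5), Pow(22304, -1)) = Mul(Rational(-25603, 5), Rational(1, 22304)) = Rational(-25603, 111520)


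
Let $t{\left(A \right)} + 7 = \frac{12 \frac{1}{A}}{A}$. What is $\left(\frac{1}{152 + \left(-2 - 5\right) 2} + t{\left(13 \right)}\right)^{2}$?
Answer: $\frac{26059322041}{543915684} \approx 47.911$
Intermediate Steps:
$t{\left(A \right)} = -7 + \frac{12}{A^{2}}$ ($t{\left(A \right)} = -7 + \frac{12 \frac{1}{A}}{A} = -7 + \frac{12}{A^{2}}$)
$\left(\frac{1}{152 + \left(-2 - 5\right) 2} + t{\left(13 \right)}\right)^{2} = \left(\frac{1}{152 + \left(-2 - 5\right) 2} - \left(7 - \frac{12}{169}\right)\right)^{2} = \left(\frac{1}{152 - 14} + \left(-7 + 12 \cdot \frac{1}{169}\right)\right)^{2} = \left(\frac{1}{152 - 14} + \left(-7 + \frac{12}{169}\right)\right)^{2} = \left(\frac{1}{138} - \frac{1171}{169}\right)^{2} = \left(- \frac{161429}{23322}\right)^{2} = \frac{26059322041}{543915684}$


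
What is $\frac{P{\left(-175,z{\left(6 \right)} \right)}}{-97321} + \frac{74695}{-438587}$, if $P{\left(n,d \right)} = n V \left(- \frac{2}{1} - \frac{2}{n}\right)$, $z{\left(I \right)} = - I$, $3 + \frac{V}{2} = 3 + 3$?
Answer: $- \frac{8185161751}{42683725427} \approx -0.19176$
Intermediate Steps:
$V = 6$ ($V = -6 + 2 \left(3 + 3\right) = -6 + 2 \cdot 6 = -6 + 12 = 6$)
$P{\left(n,d \right)} = 6 n \left(-2 - \frac{2}{n}\right)$ ($P{\left(n,d \right)} = n 6 \left(- \frac{2}{1} - \frac{2}{n}\right) = 6 n \left(\left(-2\right) 1 - \frac{2}{n}\right) = 6 n \left(-2 - \frac{2}{n}\right)$)
$\frac{P{\left(-175,z{\left(6 \right)} \right)}}{-97321} + \frac{74695}{-438587} = \frac{-12 - -2100}{-97321} + \frac{74695}{-438587} = \left(-12 + 2100\right) \left(- \frac{1}{97321}\right) + 74695 \left(- \frac{1}{438587}\right) = 2088 \left(- \frac{1}{97321}\right) - \frac{74695}{438587} = - \frac{2088}{97321} - \frac{74695}{438587} = - \frac{8185161751}{42683725427}$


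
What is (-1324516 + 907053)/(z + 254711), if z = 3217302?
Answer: -417463/3472013 ≈ -0.12024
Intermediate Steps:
(-1324516 + 907053)/(z + 254711) = (-1324516 + 907053)/(3217302 + 254711) = -417463/3472013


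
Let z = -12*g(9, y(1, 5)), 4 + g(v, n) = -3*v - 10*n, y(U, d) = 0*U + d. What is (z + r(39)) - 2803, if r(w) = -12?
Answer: -1843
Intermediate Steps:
y(U, d) = d (y(U, d) = 0 + d = d)
g(v, n) = -4 - 10*n - 3*v (g(v, n) = -4 + (-3*v - 10*n) = -4 + (-10*n - 3*v) = -4 - 10*n - 3*v)
z = 972 (z = -12*(-4 - 10*5 - 3*9) = -12*(-4 - 50 - 27) = -12*(-81) = 972)
(z + r(39)) - 2803 = (972 - 12) - 2803 = 960 - 2803 = -1843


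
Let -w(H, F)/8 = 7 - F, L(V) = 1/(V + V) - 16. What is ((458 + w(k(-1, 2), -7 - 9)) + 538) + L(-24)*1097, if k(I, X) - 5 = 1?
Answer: -804617/48 ≈ -16763.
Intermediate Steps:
L(V) = -16 + 1/(2*V) (L(V) = 1/(2*V) - 16 = -16 + 1/(2*V))
k(I, X) = 6 (k(I, X) = 5 + 1 = 6)
w(H, F) = -56 + 8*F (w(H, F) = -8*(7 - F) = -56 + 8*F)
((458 + w(k(-1, 2), -7 - 9)) + 538) + L(-24)*1097 = ((458 + (-56 + 8*(-7 - 9))) + 538) + (-16 + (1/2)/(-24))*1097 = ((458 + (-56 + 8*(-16))) + 538) + (-16 + (1/2)*(-1/24))*1097 = ((458 + (-56 - 128)) + 538) + (-16 - 1/48)*1097 = ((458 - 184) + 538) - 769/48*1097 = (274 + 538) - 843593/48 = 812 - 843593/48 = -804617/48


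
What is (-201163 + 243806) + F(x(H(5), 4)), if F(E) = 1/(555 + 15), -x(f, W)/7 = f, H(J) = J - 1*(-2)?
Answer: 24306511/570 ≈ 42643.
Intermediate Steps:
H(J) = 2 + J (H(J) = J + 2 = 2 + J)
x(f, W) = -7*f
F(E) = 1/570
(-201163 + 243806) + F(x(H(5), 4)) = (-201163 + 243806) + 1/570 = 42643 + 1/570 = 24306511/570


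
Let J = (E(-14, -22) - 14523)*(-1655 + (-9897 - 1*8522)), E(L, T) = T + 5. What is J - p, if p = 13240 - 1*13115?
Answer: 291875835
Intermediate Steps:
E(L, T) = 5 + T
J = 291875960 (J = ((5 - 22) - 14523)*(-1655 + (-9897 - 1*8522)) = (-17 - 14523)*(-1655 + (-9897 - 8522)) = -14540*(-1655 - 18419) = -14540*(-20074) = 291875960)
p = 125 (p = 13240 - 13115 = 125)
J - p = 291875960 - 1*125 = 291875960 - 125 = 291875835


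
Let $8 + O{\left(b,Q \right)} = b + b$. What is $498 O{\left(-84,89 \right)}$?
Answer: $-87648$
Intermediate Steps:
$O{\left(b,Q \right)} = -8 + 2 b$ ($O{\left(b,Q \right)} = -8 + \left(b + b\right) = -8 + 2 b$)
$498 O{\left(-84,89 \right)} = 498 \left(-8 + 2 \left(-84\right)\right) = 498 \left(-8 - 168\right) = 498 \left(-176\right) = -87648$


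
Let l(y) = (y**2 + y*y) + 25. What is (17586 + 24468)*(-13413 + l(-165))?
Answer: 1726821348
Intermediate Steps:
l(y) = 25 + 2*y**2 (l(y) = (y**2 + y**2) + 25 = 2*y**2 + 25 = 25 + 2*y**2)
(17586 + 24468)*(-13413 + l(-165)) = (17586 + 24468)*(-13413 + (25 + 2*(-165)**2)) = 42054*(-13413 + (25 + 2*27225)) = 42054*(-13413 + (25 + 54450)) = 42054*(-13413 + 54475) = 42054*41062 = 1726821348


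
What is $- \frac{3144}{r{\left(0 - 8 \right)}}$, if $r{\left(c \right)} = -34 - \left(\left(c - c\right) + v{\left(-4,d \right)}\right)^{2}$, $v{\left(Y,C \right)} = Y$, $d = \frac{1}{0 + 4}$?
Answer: $\frac{1572}{25} \approx 62.88$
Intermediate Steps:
$d = \frac{1}{4} \approx 0.25$
$r{\left(c \right)} = -50$ ($r{\left(c \right)} = -34 - \left(\left(c - c\right) - 4\right)^{2} = -34 - \left(0 - 4\right)^{2} = -34 - \left(-4\right)^{2} = -34 - 16 = -50$)
$- \frac{3144}{r{\left(0 - 8 \right)}} = - \frac{3144}{-50} = \left(-3144\right) \left(- \frac{1}{50}\right) = \frac{1572}{25}$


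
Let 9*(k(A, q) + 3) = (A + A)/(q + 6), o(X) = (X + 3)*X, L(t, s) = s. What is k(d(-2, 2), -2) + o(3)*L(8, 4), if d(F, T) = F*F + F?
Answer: 622/9 ≈ 69.111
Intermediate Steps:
d(F, T) = F + F² (d(F, T) = F² + F = F + F²)
o(X) = X*(3 + X) (o(X) = (3 + X)*X = X*(3 + X))
k(A, q) = -3 + 2*A/(9*(6 + q)) (k(A, q) = -3 + ((A + A)/(q + 6))/9 = -3 + ((2*A)/(6 + q))/9 = -3 + (2*A/(6 + q))/9 = -3 + 2*A/(9*(6 + q)))
k(d(-2, 2), -2) + o(3)*L(8, 4) = (-162 - 27*(-2) + 2*(-2*(1 - 2)))/(9*(6 - 2)) + (3*(3 + 3))*4 = (⅑)*(-162 + 54 + 2*(-2*(-1)))/4 + (3*6)*4 = (⅑)*(¼)*(-162 + 54 + 2*2) + 18*4 = (⅑)*(¼)*(-162 + 54 + 4) + 72 = (⅑)*(¼)*(-104) + 72 = -26/9 + 72 = 622/9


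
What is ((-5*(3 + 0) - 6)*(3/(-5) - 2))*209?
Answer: 57057/5 ≈ 11411.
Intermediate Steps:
((-5*(3 + 0) - 6)*(3/(-5) - 2))*209 = ((-5*3 - 6)*(3*(-1/5) - 2))*209 = ((-15 - 6)*(-3/5 - 2))*209 = -21*(-13/5)*209 = (273/5)*209 = 57057/5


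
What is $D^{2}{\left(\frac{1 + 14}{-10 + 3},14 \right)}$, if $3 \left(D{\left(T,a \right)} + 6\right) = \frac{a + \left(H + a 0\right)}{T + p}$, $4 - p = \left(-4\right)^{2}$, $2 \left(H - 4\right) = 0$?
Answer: $\frac{44944}{1089} \approx 41.271$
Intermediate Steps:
$H = 4$ ($H = 4 + \frac{1}{2} \cdot 0 = 4 + 0 = 4$)
$p = -12$ ($p = 4 - \left(-4\right)^{2} = 4 - 16 = -12$)
$D{\left(T,a \right)} = -6 + \frac{4 + a}{3 \left(-12 + T\right)}$ ($D{\left(T,a \right)} = -6 + \frac{\left(a + \left(4 + a 0\right)\right) \frac{1}{T - 12}}{3} = -6 + \frac{\left(a + \left(4 + 0\right)\right) \frac{1}{-12 + T}}{3} = -6 + \frac{\left(a + 4\right) \frac{1}{-12 + T}}{3} = -6 + \frac{\left(4 + a\right) \frac{1}{-12 + T}}{3} = -6 + \frac{\frac{1}{-12 + T} \left(4 + a\right)}{3} = -6 + \frac{4 + a}{3 \left(-12 + T\right)}$)
$D^{2}{\left(\frac{1 + 14}{-10 + 3},14 \right)} = \left(\frac{220 + 14 - 18 \frac{1 + 14}{-10 + 3}}{3 \left(-12 + \frac{1 + 14}{-10 + 3}\right)}\right)^{2} = \left(\frac{220 + 14 - 18 \frac{15}{-7}}{3 \left(-12 + \frac{15}{-7}\right)}\right)^{2} = \left(\frac{220 + 14 - 18 \cdot 15 \left(- \frac{1}{7}\right)}{3 \left(-12 + 15 \left(- \frac{1}{7}\right)\right)}\right)^{2} = \left(\frac{220 + 14 - - \frac{270}{7}}{3 \left(-12 - \frac{15}{7}\right)}\right)^{2} = \left(\frac{220 + 14 + \frac{270}{7}}{3 \left(- \frac{99}{7}\right)}\right)^{2} = \left(\frac{1}{3} \left(- \frac{7}{99}\right) \frac{1908}{7}\right)^{2} = \left(- \frac{212}{33}\right)^{2} = \frac{44944}{1089}$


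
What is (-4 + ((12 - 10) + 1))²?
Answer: 1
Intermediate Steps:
(-4 + ((12 - 10) + 1))² = (-4 + (2 + 1))² = (-4 + 3)² = (-1)² = 1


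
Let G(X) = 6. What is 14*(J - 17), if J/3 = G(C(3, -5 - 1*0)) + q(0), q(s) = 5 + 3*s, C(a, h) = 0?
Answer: 224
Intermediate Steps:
J = 33 (J = 3*(6 + (5 + 3*0)) = 3*(6 + (5 + 0)) = 3*(6 + 5) = 3*11 = 33)
14*(J - 17) = 14*(33 - 17) = 14*16 = 224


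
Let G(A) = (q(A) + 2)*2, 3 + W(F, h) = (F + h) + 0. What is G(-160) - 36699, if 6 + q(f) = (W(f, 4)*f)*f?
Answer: -8177507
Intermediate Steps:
W(F, h) = -3 + F + h (W(F, h) = -3 + ((F + h) + 0) = -3 + (F + h) = -3 + F + h)
q(f) = -6 + f**2*(1 + f) (q(f) = -6 + ((-3 + f + 4)*f)*f = -6 + ((1 + f)*f)*f = -6 + (f*(1 + f))*f = -6 + f**2*(1 + f))
G(A) = -8 + 2*A**2*(1 + A) (G(A) = ((-6 + A**2*(1 + A)) + 2)*2 = (-4 + A**2*(1 + A))*2 = -8 + 2*A**2*(1 + A))
G(-160) - 36699 = (-8 + 2*(-160)**2*(1 - 160)) - 36699 = (-8 + 2*25600*(-159)) - 36699 = (-8 - 8140800) - 36699 = -8140808 - 36699 = -8177507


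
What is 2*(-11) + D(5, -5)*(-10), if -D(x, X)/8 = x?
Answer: 378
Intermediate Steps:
D(x, X) = -8*x
2*(-11) + D(5, -5)*(-10) = 2*(-11) - 8*5*(-10) = -22 - 40*(-10) = -22 + 400 = 378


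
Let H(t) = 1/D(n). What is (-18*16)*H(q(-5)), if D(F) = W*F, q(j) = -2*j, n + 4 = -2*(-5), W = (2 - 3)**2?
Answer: -48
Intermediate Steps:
W = 1 (W = (-1)**2 = 1)
n = 6 (n = -4 - 2*(-5) = -4 + 10 = 6)
D(F) = F (D(F) = 1*F = F)
H(t) = 1/6
(-18*16)*H(q(-5)) = -18*16*(1/6) = -288*1/6 = -48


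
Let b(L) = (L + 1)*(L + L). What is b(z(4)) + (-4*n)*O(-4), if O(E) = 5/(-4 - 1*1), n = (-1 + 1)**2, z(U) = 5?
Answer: 60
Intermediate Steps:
b(L) = 2*L*(1 + L) (b(L) = (1 + L)*(2*L) = 2*L*(1 + L))
n = 0 (n = 0**2 = 0)
O(E) = -1 (O(E) = 5/(-4 - 1) = 5/(-5) = 5*(-1/5) = -1)
b(z(4)) + (-4*n)*O(-4) = 2*5*(1 + 5) - 4*0*(-1) = 2*5*6 + 0*(-1) = 60 + 0 = 60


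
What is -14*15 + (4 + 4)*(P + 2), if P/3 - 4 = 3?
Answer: -26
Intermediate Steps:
P = 21 (P = 12 + 3*3 = 12 + 9 = 21)
-14*15 + (4 + 4)*(P + 2) = -14*15 + (4 + 4)*(21 + 2) = -210 + 8*23 = -210 + 184 = -26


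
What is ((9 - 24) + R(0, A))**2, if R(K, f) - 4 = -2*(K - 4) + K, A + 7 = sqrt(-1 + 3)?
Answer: 9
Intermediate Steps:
A = -7 + sqrt(2) (A = -7 + sqrt(-1 + 3) = -7 + sqrt(2) ≈ -5.5858)
R(K, f) = 12 - K (R(K, f) = 4 + (-2*(K - 4) + K) = 4 + (-2*(-4 + K) + K) = 4 + ((8 - 2*K) + K) = 4 + (8 - K) = 12 - K)
((9 - 24) + R(0, A))**2 = ((9 - 24) + (12 - 1*0))**2 = (-15 + (12 + 0))**2 = (-15 + 12)**2 = (-3)**2 = 9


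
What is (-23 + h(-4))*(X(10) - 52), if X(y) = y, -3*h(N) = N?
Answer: 910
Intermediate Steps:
h(N) = -N/3
(-23 + h(-4))*(X(10) - 52) = (-23 - 1/3*(-4))*(10 - 52) = (-23 + 4/3)*(-42) = -65/3*(-42) = 910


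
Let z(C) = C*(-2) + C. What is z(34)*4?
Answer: -136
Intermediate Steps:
z(C) = -C (z(C) = -2*C + C = -C)
z(34)*4 = -1*34*4 = -34*4 = -136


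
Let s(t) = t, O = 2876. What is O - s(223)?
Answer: 2653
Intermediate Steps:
O - s(223) = 2876 - 1*223 = 2876 - 223 = 2653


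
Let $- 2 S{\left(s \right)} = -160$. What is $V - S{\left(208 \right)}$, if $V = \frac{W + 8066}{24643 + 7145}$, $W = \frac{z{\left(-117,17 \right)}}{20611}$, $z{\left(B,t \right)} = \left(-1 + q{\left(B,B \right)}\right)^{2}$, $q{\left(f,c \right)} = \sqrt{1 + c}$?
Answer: $- \frac{52248349229}{655182468} - \frac{i \sqrt{29}}{163795617} \approx -79.746 - 3.2877 \cdot 10^{-8} i$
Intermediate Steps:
$z{\left(B,t \right)} = \left(-1 + \sqrt{1 + B}\right)^{2}$
$W = \frac{\left(-1 + 2 i \sqrt{29}\right)^{2}}{20611}$ ($W = \frac{\left(-1 + \sqrt{1 - 117}\right)^{2}}{20611} = \left(-1 + \sqrt{-116}\right)^{2} \cdot \frac{1}{20611} = \left(-1 + 2 i \sqrt{29}\right)^{2} \cdot \frac{1}{20611} = \frac{\left(-1 + 2 i \sqrt{29}\right)^{2}}{20611} \approx -0.0055795 - 0.0010451 i$)
$V = \frac{4033}{15894} + \frac{\left(1 - 2 i \sqrt{29}\right)^{2}}{655182468}$ ($V = \frac{\frac{\left(1 - 2 i \sqrt{29}\right)^{2}}{20611} + 8066}{24643 + 7145} = \frac{8066 + \frac{\left(1 - 2 i \sqrt{29}\right)^{2}}{20611}}{31788} = \left(8066 + \frac{\left(1 - 2 i \sqrt{29}\right)^{2}}{20611}\right) \frac{1}{31788} = \frac{4033}{15894} + \frac{\left(1 - 2 i \sqrt{29}\right)^{2}}{655182468} \approx 0.25374 - 3.2877 \cdot 10^{-8} i$)
$S{\left(s \right)} = 80$ ($S{\left(s \right)} = \left(- \frac{1}{2}\right) \left(-160\right) = 80$)
$V - S{\left(208 \right)} = \left(\frac{166248211}{655182468} - \frac{i \sqrt{29}}{163795617}\right) - 80 = - \frac{52248349229}{655182468} - \frac{i \sqrt{29}}{163795617}$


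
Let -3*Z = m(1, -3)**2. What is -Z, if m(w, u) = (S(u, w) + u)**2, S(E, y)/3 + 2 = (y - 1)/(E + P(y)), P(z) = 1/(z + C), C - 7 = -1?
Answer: 2187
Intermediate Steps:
C = 6 (C = 7 - 1 = 6)
P(z) = 1/(6 + z) (P(z) = 1/(z + 6) = 1/(6 + z))
S(E, y) = -6 + 3*(-1 + y)/(E + 1/(6 + y)) (S(E, y) = -6 + 3*((y - 1)/(E + 1/(6 + y))) = -6 + 3*((-1 + y)/(E + 1/(6 + y))) = -6 + 3*(-1 + y)/(E + 1/(6 + y)))
m(w, u) = (u + 3*(-2 - (6 + w)*(1 - w + 2*u))/(1 + u*(6 + w)))**2 (m(w, u) = (3*(-2 - (6 + w)*(1 - w + 2*u))/(1 + u*(6 + w)) + u)**2 = (u + 3*(-2 - (6 + w)*(1 - w + 2*u))/(1 + u*(6 + w)))**2)
Z = -2187 (Z = -(-6 - 3*(1 - 3*(6 + 1)) - 3*(6 + 1)*(1 - 1*1 + 2*(-3)))**4/(1 - 3*(6 + 1))**4/3 = -(-6 - 3*(1 - 3*7) - 3*7*(1 - 1 - 6))**4/(1 - 3*7)**4/3 = -(-6 - 3*(1 - 21) - 3*7*(-6))**4/(1 - 21)**4/3 = -(-6 - 3*(-20) + 126)**4/160000/3 = -(-6 + 60 + 126)**4/160000/3 = -((1/400)*180**2)**2/3 = -((1/400)*32400)**2/3 = -1/3*81**2 = -1/3*6561 = -2187)
-Z = -1*(-2187) = 2187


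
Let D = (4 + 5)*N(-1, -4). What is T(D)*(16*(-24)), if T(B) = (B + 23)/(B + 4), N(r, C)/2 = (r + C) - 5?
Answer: -3768/11 ≈ -342.55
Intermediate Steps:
N(r, C) = -10 + 2*C + 2*r (N(r, C) = 2*((r + C) - 5) = 2*((C + r) - 5) = 2*(-5 + C + r) = -10 + 2*C + 2*r)
D = -180 (D = (4 + 5)*(-10 + 2*(-4) + 2*(-1)) = 9*(-10 - 8 - 2) = 9*(-20) = -180)
T(B) = (23 + B)/(4 + B)
T(D)*(16*(-24)) = ((23 - 180)/(4 - 180))*(16*(-24)) = (-157/(-176))*(-384) = -1/176*(-157)*(-384) = (157/176)*(-384) = -3768/11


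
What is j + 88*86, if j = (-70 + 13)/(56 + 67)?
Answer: 310269/41 ≈ 7567.5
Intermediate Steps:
j = -19/41 (j = -57/123 = -57*1/123 = -19/41 ≈ -0.46341)
j + 88*86 = -19/41 + 88*86 = -19/41 + 7568 = 310269/41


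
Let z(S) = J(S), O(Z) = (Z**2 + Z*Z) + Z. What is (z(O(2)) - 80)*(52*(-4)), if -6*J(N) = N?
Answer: 50960/3 ≈ 16987.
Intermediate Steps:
O(Z) = Z + 2*Z**2 (O(Z) = (Z**2 + Z**2) + Z = 2*Z**2 + Z = Z + 2*Z**2)
J(N) = -N/6
z(S) = -S/6
(z(O(2)) - 80)*(52*(-4)) = (-(1 + 2*2)/3 - 80)*(52*(-4)) = (-(1 + 4)/3 - 80)*(-208) = (-5/3 - 80)*(-208) = -245/3*(-208) = 50960/3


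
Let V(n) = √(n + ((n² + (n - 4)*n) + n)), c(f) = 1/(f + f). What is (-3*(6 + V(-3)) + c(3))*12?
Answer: -214 - 72*√6 ≈ -390.36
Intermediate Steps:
c(f) = 1/(2*f)
V(n) = √(n² + 2*n + n*(-4 + n)) (V(n) = √(n + ((n² + (-4 + n)*n) + n)) = √(n + ((n² + n*(-4 + n)) + n)) = √(n + (n + n² + n*(-4 + n))) = √(n² + 2*n + n*(-4 + n)))
(-3*(6 + V(-3)) + c(3))*12 = (-3*(6 + √2*√(-3*(-1 - 3))) + (½)/3)*12 = (-3*(6 + √2*√(-3*(-4))) + (½)*(⅓))*12 = (-3*(6 + √2*√12) + ⅙)*12 = (-3*(6 + √2*(2*√3)) + ⅙)*12 = (-3*(6 + 2*√6) + ⅙)*12 = ((-18 - 6*√6) + ⅙)*12 = (-107/6 - 6*√6)*12 = -214 - 72*√6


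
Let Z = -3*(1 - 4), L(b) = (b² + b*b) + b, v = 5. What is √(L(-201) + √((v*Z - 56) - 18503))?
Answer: √(80601 + I*√18514) ≈ 283.9 + 0.24*I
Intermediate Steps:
L(b) = b + 2*b² (L(b) = (b² + b²) + b = 2*b² + b = b + 2*b²)
Z = 9 (Z = -3*(-3) = 9)
√(L(-201) + √((v*Z - 56) - 18503)) = √(-201*(1 + 2*(-201)) + √((5*9 - 56) - 18503)) = √(-201*(1 - 402) + √((45 - 56) - 18503)) = √(-201*(-401) + √(-11 - 18503)) = √(80601 + √(-18514)) = √(80601 + I*√18514)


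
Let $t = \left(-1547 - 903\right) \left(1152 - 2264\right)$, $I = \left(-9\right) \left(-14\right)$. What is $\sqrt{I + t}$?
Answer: $\sqrt{2724526} \approx 1650.6$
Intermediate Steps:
$I = 126$
$t = 2724400$ ($t = \left(-2450\right) \left(-1112\right) = 2724400$)
$\sqrt{I + t} = \sqrt{126 + 2724400} = \sqrt{2724526}$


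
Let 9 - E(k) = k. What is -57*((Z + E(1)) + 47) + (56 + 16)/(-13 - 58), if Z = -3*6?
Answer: -149811/71 ≈ -2110.0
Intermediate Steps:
E(k) = 9 - k
Z = -18
-57*((Z + E(1)) + 47) + (56 + 16)/(-13 - 58) = -57*((-18 + (9 - 1*1)) + 47) + (56 + 16)/(-13 - 58) = -57*((-18 + (9 - 1)) + 47) + 72/(-71) = -57*((-18 + 8) + 47) + 72*(-1/71) = -57*(-10 + 47) - 72/71 = -57*37 - 72/71 = -2109 - 72/71 = -149811/71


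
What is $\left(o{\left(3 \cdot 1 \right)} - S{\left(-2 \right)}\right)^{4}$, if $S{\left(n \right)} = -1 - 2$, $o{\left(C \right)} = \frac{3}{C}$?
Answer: $256$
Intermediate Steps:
$S{\left(n \right)} = -3$ ($S{\left(n \right)} = -1 - 2 = -3$)
$\left(o{\left(3 \cdot 1 \right)} - S{\left(-2 \right)}\right)^{4} = \left(\frac{3}{3 \cdot 1} - -3\right)^{4} = \left(\frac{3}{3} + 3\right)^{4} = \left(3 \cdot \frac{1}{3} + 3\right)^{4} = \left(1 + 3\right)^{4} = 4^{4} = 256$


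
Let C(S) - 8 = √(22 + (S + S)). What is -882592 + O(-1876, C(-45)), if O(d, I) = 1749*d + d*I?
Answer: -4178724 - 3752*I*√17 ≈ -4.1787e+6 - 15470.0*I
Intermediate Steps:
C(S) = 8 + √(22 + 2*S) (C(S) = 8 + √(22 + (S + S)) = 8 + √(22 + 2*S))
O(d, I) = 1749*d + I*d
-882592 + O(-1876, C(-45)) = -882592 - 1876*(1749 + (8 + √(22 + 2*(-45)))) = -882592 - 1876*(1749 + (8 + √(22 - 90))) = -882592 - 1876*(1749 + (8 + √(-68))) = -882592 - 1876*(1749 + (8 + 2*I*√17)) = -882592 - 1876*(1757 + 2*I*√17) = -882592 + (-3296132 - 3752*I*√17) = -4178724 - 3752*I*√17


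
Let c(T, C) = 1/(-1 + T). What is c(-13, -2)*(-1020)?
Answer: 510/7 ≈ 72.857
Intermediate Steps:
c(-13, -2)*(-1020) = -1020/(-1 - 13) = -1020/(-14) = -1/14*(-1020) = 510/7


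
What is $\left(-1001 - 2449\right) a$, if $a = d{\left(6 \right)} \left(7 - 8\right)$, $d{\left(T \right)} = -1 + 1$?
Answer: $0$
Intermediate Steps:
$d{\left(T \right)} = 0$
$a = 0$ ($a = 0 \left(7 - 8\right) = 0 \left(-1\right) = 0$)
$\left(-1001 - 2449\right) a = \left(-1001 - 2449\right) 0 = \left(-3450\right) 0 = 0$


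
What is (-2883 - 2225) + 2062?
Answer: -3046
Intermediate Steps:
(-2883 - 2225) + 2062 = -5108 + 2062 = -3046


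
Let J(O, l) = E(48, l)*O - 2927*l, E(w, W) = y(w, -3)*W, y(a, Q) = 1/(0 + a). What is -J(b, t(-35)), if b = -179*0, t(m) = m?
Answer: -102445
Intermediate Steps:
y(a, Q) = 1/a
b = 0
E(w, W) = W/w
J(O, l) = -2927*l + O*l/48 (J(O, l) = (l/48)*O - 2927*l = O*l/48 - 2927*l = -2927*l + O*l/48)
-J(b, t(-35)) = -(-35)*(-140496 + 0)/48 = -(-35)*(-140496)/48 = -1*102445 = -102445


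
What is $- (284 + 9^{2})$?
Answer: $-365$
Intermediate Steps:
$- (284 + 9^{2}) = - (284 + 81) = \left(-1\right) 365 = -365$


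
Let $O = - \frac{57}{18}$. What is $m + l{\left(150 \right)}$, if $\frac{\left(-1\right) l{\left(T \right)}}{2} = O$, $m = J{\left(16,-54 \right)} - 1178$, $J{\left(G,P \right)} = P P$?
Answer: $\frac{5233}{3} \approx 1744.3$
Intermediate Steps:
$J{\left(G,P \right)} = P^{2}$
$m = 1738$ ($m = \left(-54\right)^{2} - 1178 = 2916 - 1178 = 1738$)
$O = - \frac{19}{6}$ ($O = \left(-57\right) \frac{1}{18} = - \frac{19}{6} \approx -3.1667$)
$l{\left(T \right)} = \frac{19}{3}$ ($l{\left(T \right)} = \left(-2\right) \left(- \frac{19}{6}\right) = \frac{19}{3}$)
$m + l{\left(150 \right)} = 1738 + \frac{19}{3} = \frac{5233}{3}$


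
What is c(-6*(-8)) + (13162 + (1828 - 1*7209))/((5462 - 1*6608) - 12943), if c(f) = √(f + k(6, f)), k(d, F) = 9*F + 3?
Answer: -7781/14089 + √483 ≈ 21.425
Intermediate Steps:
k(d, F) = 3 + 9*F
c(f) = √(3 + 10*f) (c(f) = √(f + (3 + 9*f)) = √(3 + 10*f))
c(-6*(-8)) + (13162 + (1828 - 1*7209))/((5462 - 1*6608) - 12943) = √(3 + 10*(-6*(-8))) + (13162 + (1828 - 1*7209))/((5462 - 1*6608) - 12943) = √(3 + 10*48) + (13162 + (1828 - 7209))/((5462 - 6608) - 12943) = √(3 + 480) + (13162 - 5381)/(-1146 - 12943) = √483 + 7781/(-14089) = √483 + 7781*(-1/14089) = √483 - 7781/14089 = -7781/14089 + √483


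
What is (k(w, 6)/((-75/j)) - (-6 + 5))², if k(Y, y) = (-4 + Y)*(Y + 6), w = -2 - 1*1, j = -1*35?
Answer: 1936/25 ≈ 77.440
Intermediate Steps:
j = -35
w = -3 (w = -2 - 1 = -3)
k(Y, y) = (-4 + Y)*(6 + Y)
(k(w, 6)/((-75/j)) - (-6 + 5))² = ((-24 + (-3)² + 2*(-3))/((-75/(-35))) - (-6 + 5))² = ((-24 + 9 - 6)/((-75*(-1/35))) - 1*(-1))² = (-21/15/7 + 1)² = (-21*7/15 + 1)² = (-49/5 + 1)² = (-44/5)² = 1936/25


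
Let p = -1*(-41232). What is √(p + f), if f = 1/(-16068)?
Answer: 5*√106453034727/8034 ≈ 203.06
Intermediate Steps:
f = -1/16068 ≈ -6.2236e-5
p = 41232
√(p + f) = √(41232 - 1/16068) = √(662515775/16068) = 5*√106453034727/8034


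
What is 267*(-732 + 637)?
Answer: -25365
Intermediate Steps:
267*(-732 + 637) = 267*(-95) = -25365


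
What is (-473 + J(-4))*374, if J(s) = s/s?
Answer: -176528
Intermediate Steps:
J(s) = 1
(-473 + J(-4))*374 = (-473 + 1)*374 = -472*374 = -176528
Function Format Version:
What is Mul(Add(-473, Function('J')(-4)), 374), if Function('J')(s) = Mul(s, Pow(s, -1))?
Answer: -176528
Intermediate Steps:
Function('J')(s) = 1
Mul(Add(-473, Function('J')(-4)), 374) = Mul(Add(-473, 1), 374) = Mul(-472, 374) = -176528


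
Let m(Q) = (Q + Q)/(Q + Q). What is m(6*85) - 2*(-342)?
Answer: 685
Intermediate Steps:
m(Q) = 1 (m(Q) = (2*Q)/((2*Q)) = (2*Q)*(1/(2*Q)) = 1)
m(6*85) - 2*(-342) = 1 - 2*(-342) = 1 + 684 = 685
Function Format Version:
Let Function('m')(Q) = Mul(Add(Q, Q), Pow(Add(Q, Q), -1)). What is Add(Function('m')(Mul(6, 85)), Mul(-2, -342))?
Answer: 685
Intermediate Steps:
Function('m')(Q) = 1 (Function('m')(Q) = Mul(Mul(2, Q), Pow(Mul(2, Q), -1)) = Mul(Mul(2, Q), Mul(Rational(1, 2), Pow(Q, -1))) = 1)
Add(Function('m')(Mul(6, 85)), Mul(-2, -342)) = Add(1, Mul(-2, -342)) = Add(1, 684) = 685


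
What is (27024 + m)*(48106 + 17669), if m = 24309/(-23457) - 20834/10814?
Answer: 75139872402869700/42277333 ≈ 1.7773e+9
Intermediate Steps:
m = -125263444/42277333 (m = 24309*(-1/23457) - 20834*1/10814 = -8103/7819 - 10417/5407 = -125263444/42277333 ≈ -2.9629)
(27024 + m)*(48106 + 17669) = (27024 - 125263444/42277333)*(48106 + 17669) = (1142377383548/42277333)*65775 = 75139872402869700/42277333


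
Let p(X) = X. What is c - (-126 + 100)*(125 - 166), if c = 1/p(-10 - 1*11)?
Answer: -22387/21 ≈ -1066.0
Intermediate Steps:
c = -1/21 (c = 1/(-10 - 1*11) = 1/(-10 - 11) = 1/(-21) = -1/21 ≈ -0.047619)
c - (-126 + 100)*(125 - 166) = -1/21 - (-126 + 100)*(125 - 166) = -1/21 - (-26)*(-41) = -1/21 - 1*1066 = -1/21 - 1066 = -22387/21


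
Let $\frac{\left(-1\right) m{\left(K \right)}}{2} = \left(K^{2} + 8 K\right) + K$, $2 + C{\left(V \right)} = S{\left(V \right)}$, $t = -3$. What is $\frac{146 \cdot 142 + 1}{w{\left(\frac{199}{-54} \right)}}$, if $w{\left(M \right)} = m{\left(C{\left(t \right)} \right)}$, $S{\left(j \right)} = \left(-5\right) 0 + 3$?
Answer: $- \frac{20733}{20} \approx -1036.7$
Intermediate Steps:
$S{\left(j \right)} = 3$ ($S{\left(j \right)} = 0 + 3 = 3$)
$C{\left(V \right)} = 1$ ($C{\left(V \right)} = -2 + 3 = 1$)
$m{\left(K \right)} = - 18 K - 2 K^{2}$ ($m{\left(K \right)} = - 2 \left(\left(K^{2} + 8 K\right) + K\right) = - 2 \left(K^{2} + 9 K\right) = - 18 K - 2 K^{2}$)
$w{\left(M \right)} = -20$ ($w{\left(M \right)} = \left(-2\right) 1 \left(9 + 1\right) = \left(-2\right) 1 \cdot 10 = -20$)
$\frac{146 \cdot 142 + 1}{w{\left(\frac{199}{-54} \right)}} = \frac{146 \cdot 142 + 1}{-20} = \left(20732 + 1\right) \left(- \frac{1}{20}\right) = 20733 \left(- \frac{1}{20}\right) = - \frac{20733}{20}$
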